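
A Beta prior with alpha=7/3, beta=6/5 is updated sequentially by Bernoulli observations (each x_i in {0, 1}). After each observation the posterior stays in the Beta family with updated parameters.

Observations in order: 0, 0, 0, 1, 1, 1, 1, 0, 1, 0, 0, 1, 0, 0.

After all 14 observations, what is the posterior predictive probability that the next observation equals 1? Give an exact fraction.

125/263

obs 1: x=0 → posterior Beta(7/3, 11/5)
obs 2: x=0 → posterior Beta(7/3, 16/5)
obs 3: x=0 → posterior Beta(7/3, 21/5)
obs 4: x=1 → posterior Beta(10/3, 21/5)
obs 5: x=1 → posterior Beta(13/3, 21/5)
obs 6: x=1 → posterior Beta(16/3, 21/5)
obs 7: x=1 → posterior Beta(19/3, 21/5)
obs 8: x=0 → posterior Beta(19/3, 26/5)
obs 9: x=1 → posterior Beta(22/3, 26/5)
obs 10: x=0 → posterior Beta(22/3, 31/5)
obs 11: x=0 → posterior Beta(22/3, 36/5)
obs 12: x=1 → posterior Beta(25/3, 36/5)
obs 13: x=0 → posterior Beta(25/3, 41/5)
obs 14: x=0 → posterior Beta(25/3, 46/5)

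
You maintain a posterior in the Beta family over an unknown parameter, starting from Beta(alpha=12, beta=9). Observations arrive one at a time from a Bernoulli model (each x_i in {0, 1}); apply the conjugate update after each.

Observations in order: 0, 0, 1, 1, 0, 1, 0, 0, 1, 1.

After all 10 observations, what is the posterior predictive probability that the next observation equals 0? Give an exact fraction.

14/31

obs 1: x=0 → posterior Beta(12, 10)
obs 2: x=0 → posterior Beta(12, 11)
obs 3: x=1 → posterior Beta(13, 11)
obs 4: x=1 → posterior Beta(14, 11)
obs 5: x=0 → posterior Beta(14, 12)
obs 6: x=1 → posterior Beta(15, 12)
obs 7: x=0 → posterior Beta(15, 13)
obs 8: x=0 → posterior Beta(15, 14)
obs 9: x=1 → posterior Beta(16, 14)
obs 10: x=1 → posterior Beta(17, 14)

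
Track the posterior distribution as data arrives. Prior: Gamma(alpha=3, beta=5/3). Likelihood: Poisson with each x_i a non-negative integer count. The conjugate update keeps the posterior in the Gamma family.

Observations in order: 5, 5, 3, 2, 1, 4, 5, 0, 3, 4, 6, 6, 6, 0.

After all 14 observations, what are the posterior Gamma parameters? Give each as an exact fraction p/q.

obs 1: x=5 → posterior Gamma(8, 8/3)
obs 2: x=5 → posterior Gamma(13, 11/3)
obs 3: x=3 → posterior Gamma(16, 14/3)
obs 4: x=2 → posterior Gamma(18, 17/3)
obs 5: x=1 → posterior Gamma(19, 20/3)
obs 6: x=4 → posterior Gamma(23, 23/3)
obs 7: x=5 → posterior Gamma(28, 26/3)
obs 8: x=0 → posterior Gamma(28, 29/3)
obs 9: x=3 → posterior Gamma(31, 32/3)
obs 10: x=4 → posterior Gamma(35, 35/3)
obs 11: x=6 → posterior Gamma(41, 38/3)
obs 12: x=6 → posterior Gamma(47, 41/3)
obs 13: x=6 → posterior Gamma(53, 44/3)
obs 14: x=0 → posterior Gamma(53, 47/3)

alpha=53, beta=47/3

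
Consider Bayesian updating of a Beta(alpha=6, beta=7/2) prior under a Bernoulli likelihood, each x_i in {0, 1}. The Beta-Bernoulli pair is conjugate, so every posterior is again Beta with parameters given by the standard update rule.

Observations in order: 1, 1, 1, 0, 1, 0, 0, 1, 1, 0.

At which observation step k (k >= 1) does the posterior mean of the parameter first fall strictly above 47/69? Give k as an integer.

k = 2

obs 1: x=1 → posterior Beta(7, 7/2)
obs 2: x=1 → posterior Beta(8, 7/2)
obs 3: x=1 → posterior Beta(9, 7/2)
obs 4: x=0 → posterior Beta(9, 9/2)
obs 5: x=1 → posterior Beta(10, 9/2)
obs 6: x=0 → posterior Beta(10, 11/2)
obs 7: x=0 → posterior Beta(10, 13/2)
obs 8: x=1 → posterior Beta(11, 13/2)
obs 9: x=1 → posterior Beta(12, 13/2)
obs 10: x=0 → posterior Beta(12, 15/2)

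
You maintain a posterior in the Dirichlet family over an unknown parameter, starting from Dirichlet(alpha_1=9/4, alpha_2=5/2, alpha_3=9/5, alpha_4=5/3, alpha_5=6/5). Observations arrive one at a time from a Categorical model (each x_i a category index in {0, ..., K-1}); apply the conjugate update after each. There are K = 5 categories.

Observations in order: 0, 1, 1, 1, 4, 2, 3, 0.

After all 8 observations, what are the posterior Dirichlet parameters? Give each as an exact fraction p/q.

alpha_1=17/4, alpha_2=11/2, alpha_3=14/5, alpha_4=8/3, alpha_5=11/5

obs 1: x=0 → posterior Dirichlet(13/4, 5/2, 9/5, 5/3, 6/5)
obs 2: x=1 → posterior Dirichlet(13/4, 7/2, 9/5, 5/3, 6/5)
obs 3: x=1 → posterior Dirichlet(13/4, 9/2, 9/5, 5/3, 6/5)
obs 4: x=1 → posterior Dirichlet(13/4, 11/2, 9/5, 5/3, 6/5)
obs 5: x=4 → posterior Dirichlet(13/4, 11/2, 9/5, 5/3, 11/5)
obs 6: x=2 → posterior Dirichlet(13/4, 11/2, 14/5, 5/3, 11/5)
obs 7: x=3 → posterior Dirichlet(13/4, 11/2, 14/5, 8/3, 11/5)
obs 8: x=0 → posterior Dirichlet(17/4, 11/2, 14/5, 8/3, 11/5)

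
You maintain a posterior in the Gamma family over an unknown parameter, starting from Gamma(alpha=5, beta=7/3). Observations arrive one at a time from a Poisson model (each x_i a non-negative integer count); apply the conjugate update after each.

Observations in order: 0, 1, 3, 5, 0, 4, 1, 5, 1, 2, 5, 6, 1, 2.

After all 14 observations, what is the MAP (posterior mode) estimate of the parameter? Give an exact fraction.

obs 1: x=0 → posterior Gamma(5, 10/3)
obs 2: x=1 → posterior Gamma(6, 13/3)
obs 3: x=3 → posterior Gamma(9, 16/3)
obs 4: x=5 → posterior Gamma(14, 19/3)
obs 5: x=0 → posterior Gamma(14, 22/3)
obs 6: x=4 → posterior Gamma(18, 25/3)
obs 7: x=1 → posterior Gamma(19, 28/3)
obs 8: x=5 → posterior Gamma(24, 31/3)
obs 9: x=1 → posterior Gamma(25, 34/3)
obs 10: x=2 → posterior Gamma(27, 37/3)
obs 11: x=5 → posterior Gamma(32, 40/3)
obs 12: x=6 → posterior Gamma(38, 43/3)
obs 13: x=1 → posterior Gamma(39, 46/3)
obs 14: x=2 → posterior Gamma(41, 49/3)

120/49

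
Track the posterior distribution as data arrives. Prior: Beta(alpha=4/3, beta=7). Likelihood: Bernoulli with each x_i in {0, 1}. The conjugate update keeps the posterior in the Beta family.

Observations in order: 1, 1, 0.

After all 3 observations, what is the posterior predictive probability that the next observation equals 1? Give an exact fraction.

obs 1: x=1 → posterior Beta(7/3, 7)
obs 2: x=1 → posterior Beta(10/3, 7)
obs 3: x=0 → posterior Beta(10/3, 8)

5/17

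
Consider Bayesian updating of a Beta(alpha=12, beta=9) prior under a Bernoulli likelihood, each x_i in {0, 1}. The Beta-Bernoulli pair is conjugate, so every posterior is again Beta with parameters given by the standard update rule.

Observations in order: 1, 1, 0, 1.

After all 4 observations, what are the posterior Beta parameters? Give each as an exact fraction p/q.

obs 1: x=1 → posterior Beta(13, 9)
obs 2: x=1 → posterior Beta(14, 9)
obs 3: x=0 → posterior Beta(14, 10)
obs 4: x=1 → posterior Beta(15, 10)

alpha=15, beta=10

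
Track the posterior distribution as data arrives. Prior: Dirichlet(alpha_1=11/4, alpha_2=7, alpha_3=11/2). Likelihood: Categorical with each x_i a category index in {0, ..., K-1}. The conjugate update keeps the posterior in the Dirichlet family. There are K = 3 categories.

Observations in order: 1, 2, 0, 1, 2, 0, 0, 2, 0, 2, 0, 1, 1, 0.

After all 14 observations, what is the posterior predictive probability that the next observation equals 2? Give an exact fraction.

obs 1: x=1 → posterior Dirichlet(11/4, 8, 11/2)
obs 2: x=2 → posterior Dirichlet(11/4, 8, 13/2)
obs 3: x=0 → posterior Dirichlet(15/4, 8, 13/2)
obs 4: x=1 → posterior Dirichlet(15/4, 9, 13/2)
obs 5: x=2 → posterior Dirichlet(15/4, 9, 15/2)
obs 6: x=0 → posterior Dirichlet(19/4, 9, 15/2)
obs 7: x=0 → posterior Dirichlet(23/4, 9, 15/2)
obs 8: x=2 → posterior Dirichlet(23/4, 9, 17/2)
obs 9: x=0 → posterior Dirichlet(27/4, 9, 17/2)
obs 10: x=2 → posterior Dirichlet(27/4, 9, 19/2)
obs 11: x=0 → posterior Dirichlet(31/4, 9, 19/2)
obs 12: x=1 → posterior Dirichlet(31/4, 10, 19/2)
obs 13: x=1 → posterior Dirichlet(31/4, 11, 19/2)
obs 14: x=0 → posterior Dirichlet(35/4, 11, 19/2)

38/117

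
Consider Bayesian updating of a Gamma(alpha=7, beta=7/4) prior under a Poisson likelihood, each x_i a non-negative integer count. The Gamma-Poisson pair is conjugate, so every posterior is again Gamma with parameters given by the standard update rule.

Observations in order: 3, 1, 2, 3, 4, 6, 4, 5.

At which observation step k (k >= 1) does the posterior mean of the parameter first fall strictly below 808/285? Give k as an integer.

obs 1: x=3 → posterior Gamma(10, 11/4)
obs 2: x=1 → posterior Gamma(11, 15/4)
obs 3: x=2 → posterior Gamma(13, 19/4)
obs 4: x=3 → posterior Gamma(16, 23/4)
obs 5: x=4 → posterior Gamma(20, 27/4)
obs 6: x=6 → posterior Gamma(26, 31/4)
obs 7: x=4 → posterior Gamma(30, 35/4)
obs 8: x=5 → posterior Gamma(35, 39/4)

k = 3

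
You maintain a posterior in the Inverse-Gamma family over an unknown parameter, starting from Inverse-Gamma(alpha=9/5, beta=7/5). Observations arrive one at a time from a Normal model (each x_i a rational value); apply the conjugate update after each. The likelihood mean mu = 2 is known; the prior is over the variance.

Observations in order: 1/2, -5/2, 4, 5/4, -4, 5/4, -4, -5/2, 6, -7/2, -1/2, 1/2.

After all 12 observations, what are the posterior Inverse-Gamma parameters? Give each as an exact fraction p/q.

alpha=39/5, beta=7097/80

obs 1: x=1/2 → posterior Inverse-Gamma(23/10, 101/40)
obs 2: x=-5/2 → posterior Inverse-Gamma(14/5, 253/20)
obs 3: x=4 → posterior Inverse-Gamma(33/10, 293/20)
obs 4: x=5/4 → posterior Inverse-Gamma(19/5, 2389/160)
obs 5: x=-4 → posterior Inverse-Gamma(43/10, 5269/160)
obs 6: x=5/4 → posterior Inverse-Gamma(24/5, 2657/80)
obs 7: x=-4 → posterior Inverse-Gamma(53/10, 4097/80)
obs 8: x=-5/2 → posterior Inverse-Gamma(29/5, 4907/80)
obs 9: x=6 → posterior Inverse-Gamma(63/10, 5547/80)
obs 10: x=-7/2 → posterior Inverse-Gamma(34/5, 6757/80)
obs 11: x=-1/2 → posterior Inverse-Gamma(73/10, 7007/80)
obs 12: x=1/2 → posterior Inverse-Gamma(39/5, 7097/80)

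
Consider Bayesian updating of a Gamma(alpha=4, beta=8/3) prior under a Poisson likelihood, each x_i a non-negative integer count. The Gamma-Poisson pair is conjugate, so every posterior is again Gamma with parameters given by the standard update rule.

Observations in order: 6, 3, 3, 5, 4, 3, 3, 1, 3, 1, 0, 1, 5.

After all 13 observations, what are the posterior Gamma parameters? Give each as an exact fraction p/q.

alpha=42, beta=47/3

obs 1: x=6 → posterior Gamma(10, 11/3)
obs 2: x=3 → posterior Gamma(13, 14/3)
obs 3: x=3 → posterior Gamma(16, 17/3)
obs 4: x=5 → posterior Gamma(21, 20/3)
obs 5: x=4 → posterior Gamma(25, 23/3)
obs 6: x=3 → posterior Gamma(28, 26/3)
obs 7: x=3 → posterior Gamma(31, 29/3)
obs 8: x=1 → posterior Gamma(32, 32/3)
obs 9: x=3 → posterior Gamma(35, 35/3)
obs 10: x=1 → posterior Gamma(36, 38/3)
obs 11: x=0 → posterior Gamma(36, 41/3)
obs 12: x=1 → posterior Gamma(37, 44/3)
obs 13: x=5 → posterior Gamma(42, 47/3)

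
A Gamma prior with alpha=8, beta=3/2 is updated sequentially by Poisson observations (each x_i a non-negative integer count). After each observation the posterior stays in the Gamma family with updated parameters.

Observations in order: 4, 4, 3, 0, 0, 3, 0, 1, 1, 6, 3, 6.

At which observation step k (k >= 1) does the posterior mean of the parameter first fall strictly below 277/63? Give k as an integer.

obs 1: x=4 → posterior Gamma(12, 5/2)
obs 2: x=4 → posterior Gamma(16, 7/2)
obs 3: x=3 → posterior Gamma(19, 9/2)
obs 4: x=0 → posterior Gamma(19, 11/2)
obs 5: x=0 → posterior Gamma(19, 13/2)
obs 6: x=3 → posterior Gamma(22, 15/2)
obs 7: x=0 → posterior Gamma(22, 17/2)
obs 8: x=1 → posterior Gamma(23, 19/2)
obs 9: x=1 → posterior Gamma(24, 21/2)
obs 10: x=6 → posterior Gamma(30, 23/2)
obs 11: x=3 → posterior Gamma(33, 25/2)
obs 12: x=6 → posterior Gamma(39, 27/2)

k = 3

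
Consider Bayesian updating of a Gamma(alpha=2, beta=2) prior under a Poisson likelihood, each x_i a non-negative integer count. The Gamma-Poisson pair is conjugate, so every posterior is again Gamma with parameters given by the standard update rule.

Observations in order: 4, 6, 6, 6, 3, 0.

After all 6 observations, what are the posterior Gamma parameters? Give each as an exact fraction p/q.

obs 1: x=4 → posterior Gamma(6, 3)
obs 2: x=6 → posterior Gamma(12, 4)
obs 3: x=6 → posterior Gamma(18, 5)
obs 4: x=6 → posterior Gamma(24, 6)
obs 5: x=3 → posterior Gamma(27, 7)
obs 6: x=0 → posterior Gamma(27, 8)

alpha=27, beta=8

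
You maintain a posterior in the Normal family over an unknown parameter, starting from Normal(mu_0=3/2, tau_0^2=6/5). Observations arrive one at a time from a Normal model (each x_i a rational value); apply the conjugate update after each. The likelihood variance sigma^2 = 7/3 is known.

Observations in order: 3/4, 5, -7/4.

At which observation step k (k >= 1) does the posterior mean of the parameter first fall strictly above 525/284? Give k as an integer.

obs 1: x=3/4 → posterior Normal(66/53, 42/53)
obs 2: x=5 → posterior Normal(156/71, 42/71)
obs 3: x=-7/4 → posterior Normal(249/178, 42/89)

k = 2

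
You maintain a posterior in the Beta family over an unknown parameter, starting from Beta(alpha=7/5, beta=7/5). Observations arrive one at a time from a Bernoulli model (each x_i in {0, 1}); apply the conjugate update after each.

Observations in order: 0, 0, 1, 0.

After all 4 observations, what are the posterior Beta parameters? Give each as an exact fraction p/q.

obs 1: x=0 → posterior Beta(7/5, 12/5)
obs 2: x=0 → posterior Beta(7/5, 17/5)
obs 3: x=1 → posterior Beta(12/5, 17/5)
obs 4: x=0 → posterior Beta(12/5, 22/5)

alpha=12/5, beta=22/5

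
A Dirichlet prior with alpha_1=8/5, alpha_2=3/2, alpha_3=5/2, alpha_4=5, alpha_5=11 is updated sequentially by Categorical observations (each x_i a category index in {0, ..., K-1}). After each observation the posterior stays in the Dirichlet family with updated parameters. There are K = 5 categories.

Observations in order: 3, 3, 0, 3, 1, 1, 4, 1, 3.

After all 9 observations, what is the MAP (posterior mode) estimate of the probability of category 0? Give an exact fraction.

obs 1: x=3 → posterior Dirichlet(8/5, 3/2, 5/2, 6, 11)
obs 2: x=3 → posterior Dirichlet(8/5, 3/2, 5/2, 7, 11)
obs 3: x=0 → posterior Dirichlet(13/5, 3/2, 5/2, 7, 11)
obs 4: x=3 → posterior Dirichlet(13/5, 3/2, 5/2, 8, 11)
obs 5: x=1 → posterior Dirichlet(13/5, 5/2, 5/2, 8, 11)
obs 6: x=1 → posterior Dirichlet(13/5, 7/2, 5/2, 8, 11)
obs 7: x=4 → posterior Dirichlet(13/5, 7/2, 5/2, 8, 12)
obs 8: x=1 → posterior Dirichlet(13/5, 9/2, 5/2, 8, 12)
obs 9: x=3 → posterior Dirichlet(13/5, 9/2, 5/2, 9, 12)

1/16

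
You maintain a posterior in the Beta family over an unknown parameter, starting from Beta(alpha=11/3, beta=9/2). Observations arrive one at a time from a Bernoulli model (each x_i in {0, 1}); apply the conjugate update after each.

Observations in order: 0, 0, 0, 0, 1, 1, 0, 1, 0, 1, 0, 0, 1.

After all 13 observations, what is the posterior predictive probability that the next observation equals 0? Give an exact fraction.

75/127

obs 1: x=0 → posterior Beta(11/3, 11/2)
obs 2: x=0 → posterior Beta(11/3, 13/2)
obs 3: x=0 → posterior Beta(11/3, 15/2)
obs 4: x=0 → posterior Beta(11/3, 17/2)
obs 5: x=1 → posterior Beta(14/3, 17/2)
obs 6: x=1 → posterior Beta(17/3, 17/2)
obs 7: x=0 → posterior Beta(17/3, 19/2)
obs 8: x=1 → posterior Beta(20/3, 19/2)
obs 9: x=0 → posterior Beta(20/3, 21/2)
obs 10: x=1 → posterior Beta(23/3, 21/2)
obs 11: x=0 → posterior Beta(23/3, 23/2)
obs 12: x=0 → posterior Beta(23/3, 25/2)
obs 13: x=1 → posterior Beta(26/3, 25/2)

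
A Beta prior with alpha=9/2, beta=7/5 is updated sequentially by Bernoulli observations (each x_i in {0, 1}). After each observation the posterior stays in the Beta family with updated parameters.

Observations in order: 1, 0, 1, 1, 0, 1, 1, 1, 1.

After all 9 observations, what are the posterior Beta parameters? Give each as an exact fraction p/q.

alpha=23/2, beta=17/5

obs 1: x=1 → posterior Beta(11/2, 7/5)
obs 2: x=0 → posterior Beta(11/2, 12/5)
obs 3: x=1 → posterior Beta(13/2, 12/5)
obs 4: x=1 → posterior Beta(15/2, 12/5)
obs 5: x=0 → posterior Beta(15/2, 17/5)
obs 6: x=1 → posterior Beta(17/2, 17/5)
obs 7: x=1 → posterior Beta(19/2, 17/5)
obs 8: x=1 → posterior Beta(21/2, 17/5)
obs 9: x=1 → posterior Beta(23/2, 17/5)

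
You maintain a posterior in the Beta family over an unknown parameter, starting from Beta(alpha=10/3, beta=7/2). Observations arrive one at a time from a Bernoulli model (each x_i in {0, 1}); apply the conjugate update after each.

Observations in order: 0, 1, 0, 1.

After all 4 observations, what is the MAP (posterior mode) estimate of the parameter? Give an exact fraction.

26/53

obs 1: x=0 → posterior Beta(10/3, 9/2)
obs 2: x=1 → posterior Beta(13/3, 9/2)
obs 3: x=0 → posterior Beta(13/3, 11/2)
obs 4: x=1 → posterior Beta(16/3, 11/2)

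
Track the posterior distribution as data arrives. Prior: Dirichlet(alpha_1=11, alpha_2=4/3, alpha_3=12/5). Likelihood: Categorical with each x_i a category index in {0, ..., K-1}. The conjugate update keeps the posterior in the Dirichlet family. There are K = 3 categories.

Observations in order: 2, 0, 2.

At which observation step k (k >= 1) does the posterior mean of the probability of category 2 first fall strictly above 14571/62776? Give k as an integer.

obs 1: x=2 → posterior Dirichlet(11, 4/3, 17/5)
obs 2: x=0 → posterior Dirichlet(12, 4/3, 17/5)
obs 3: x=2 → posterior Dirichlet(12, 4/3, 22/5)

k = 3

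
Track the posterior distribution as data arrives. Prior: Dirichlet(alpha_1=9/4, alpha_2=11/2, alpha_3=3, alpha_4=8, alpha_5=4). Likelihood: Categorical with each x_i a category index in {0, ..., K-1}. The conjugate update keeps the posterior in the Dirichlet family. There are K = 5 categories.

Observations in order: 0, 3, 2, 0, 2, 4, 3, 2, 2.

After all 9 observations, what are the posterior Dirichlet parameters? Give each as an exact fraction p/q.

alpha_1=17/4, alpha_2=11/2, alpha_3=7, alpha_4=10, alpha_5=5

obs 1: x=0 → posterior Dirichlet(13/4, 11/2, 3, 8, 4)
obs 2: x=3 → posterior Dirichlet(13/4, 11/2, 3, 9, 4)
obs 3: x=2 → posterior Dirichlet(13/4, 11/2, 4, 9, 4)
obs 4: x=0 → posterior Dirichlet(17/4, 11/2, 4, 9, 4)
obs 5: x=2 → posterior Dirichlet(17/4, 11/2, 5, 9, 4)
obs 6: x=4 → posterior Dirichlet(17/4, 11/2, 5, 9, 5)
obs 7: x=3 → posterior Dirichlet(17/4, 11/2, 5, 10, 5)
obs 8: x=2 → posterior Dirichlet(17/4, 11/2, 6, 10, 5)
obs 9: x=2 → posterior Dirichlet(17/4, 11/2, 7, 10, 5)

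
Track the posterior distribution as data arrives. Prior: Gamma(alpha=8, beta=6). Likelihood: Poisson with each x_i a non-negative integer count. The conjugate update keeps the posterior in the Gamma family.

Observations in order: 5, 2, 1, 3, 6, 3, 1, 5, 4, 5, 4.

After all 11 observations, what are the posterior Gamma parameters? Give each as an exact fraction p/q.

alpha=47, beta=17

obs 1: x=5 → posterior Gamma(13, 7)
obs 2: x=2 → posterior Gamma(15, 8)
obs 3: x=1 → posterior Gamma(16, 9)
obs 4: x=3 → posterior Gamma(19, 10)
obs 5: x=6 → posterior Gamma(25, 11)
obs 6: x=3 → posterior Gamma(28, 12)
obs 7: x=1 → posterior Gamma(29, 13)
obs 8: x=5 → posterior Gamma(34, 14)
obs 9: x=4 → posterior Gamma(38, 15)
obs 10: x=5 → posterior Gamma(43, 16)
obs 11: x=4 → posterior Gamma(47, 17)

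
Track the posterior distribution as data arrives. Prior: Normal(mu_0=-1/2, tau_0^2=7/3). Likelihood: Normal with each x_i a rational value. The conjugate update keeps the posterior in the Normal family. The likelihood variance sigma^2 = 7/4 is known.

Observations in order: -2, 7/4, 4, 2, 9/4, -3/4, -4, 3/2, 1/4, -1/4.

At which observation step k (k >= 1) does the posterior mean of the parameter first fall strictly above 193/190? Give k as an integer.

obs 1: x=-2 → posterior Normal(-19/14, 1)
obs 2: x=7/4 → posterior Normal(-5/22, 7/11)
obs 3: x=4 → posterior Normal(9/10, 7/15)
obs 4: x=2 → posterior Normal(43/38, 7/19)
obs 5: x=9/4 → posterior Normal(61/46, 7/23)
obs 6: x=-3/4 → posterior Normal(55/54, 7/27)
obs 7: x=-4 → posterior Normal(23/62, 7/31)
obs 8: x=3/2 → posterior Normal(1/2, 1/5)
obs 9: x=1/4 → posterior Normal(37/78, 7/39)
obs 10: x=-1/4 → posterior Normal(35/86, 7/43)

k = 4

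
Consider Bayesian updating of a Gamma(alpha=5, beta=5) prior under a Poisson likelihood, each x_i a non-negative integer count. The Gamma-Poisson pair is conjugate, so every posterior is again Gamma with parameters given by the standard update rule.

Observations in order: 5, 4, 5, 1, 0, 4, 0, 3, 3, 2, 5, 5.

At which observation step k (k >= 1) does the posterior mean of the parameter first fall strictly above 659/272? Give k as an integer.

k = 12

obs 1: x=5 → posterior Gamma(10, 6)
obs 2: x=4 → posterior Gamma(14, 7)
obs 3: x=5 → posterior Gamma(19, 8)
obs 4: x=1 → posterior Gamma(20, 9)
obs 5: x=0 → posterior Gamma(20, 10)
obs 6: x=4 → posterior Gamma(24, 11)
obs 7: x=0 → posterior Gamma(24, 12)
obs 8: x=3 → posterior Gamma(27, 13)
obs 9: x=3 → posterior Gamma(30, 14)
obs 10: x=2 → posterior Gamma(32, 15)
obs 11: x=5 → posterior Gamma(37, 16)
obs 12: x=5 → posterior Gamma(42, 17)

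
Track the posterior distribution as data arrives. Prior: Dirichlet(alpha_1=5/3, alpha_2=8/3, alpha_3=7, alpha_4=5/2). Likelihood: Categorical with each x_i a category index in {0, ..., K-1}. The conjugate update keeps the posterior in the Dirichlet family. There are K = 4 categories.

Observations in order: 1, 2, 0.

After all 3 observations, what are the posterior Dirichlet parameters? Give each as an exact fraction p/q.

obs 1: x=1 → posterior Dirichlet(5/3, 11/3, 7, 5/2)
obs 2: x=2 → posterior Dirichlet(5/3, 11/3, 8, 5/2)
obs 3: x=0 → posterior Dirichlet(8/3, 11/3, 8, 5/2)

alpha_1=8/3, alpha_2=11/3, alpha_3=8, alpha_4=5/2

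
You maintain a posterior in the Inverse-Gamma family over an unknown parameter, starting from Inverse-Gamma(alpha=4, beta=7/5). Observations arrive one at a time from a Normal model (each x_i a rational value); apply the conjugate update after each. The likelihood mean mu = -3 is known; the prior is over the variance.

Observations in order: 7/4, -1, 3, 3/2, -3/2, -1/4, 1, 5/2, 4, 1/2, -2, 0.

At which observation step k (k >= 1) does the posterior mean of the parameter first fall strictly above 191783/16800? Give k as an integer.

obs 1: x=7/4 → posterior Inverse-Gamma(9/2, 2029/160)
obs 2: x=-1 → posterior Inverse-Gamma(5, 2349/160)
obs 3: x=3 → posterior Inverse-Gamma(11/2, 5229/160)
obs 4: x=3/2 → posterior Inverse-Gamma(6, 6849/160)
obs 5: x=-3/2 → posterior Inverse-Gamma(13/2, 7029/160)
obs 6: x=-1/4 → posterior Inverse-Gamma(7, 3817/80)
obs 7: x=1 → posterior Inverse-Gamma(15/2, 4457/80)
obs 8: x=5/2 → posterior Inverse-Gamma(8, 5667/80)
obs 9: x=4 → posterior Inverse-Gamma(17/2, 7627/80)
obs 10: x=1/2 → posterior Inverse-Gamma(9, 8117/80)
obs 11: x=-2 → posterior Inverse-Gamma(19/2, 8157/80)
obs 12: x=0 → posterior Inverse-Gamma(10, 8517/80)

k = 9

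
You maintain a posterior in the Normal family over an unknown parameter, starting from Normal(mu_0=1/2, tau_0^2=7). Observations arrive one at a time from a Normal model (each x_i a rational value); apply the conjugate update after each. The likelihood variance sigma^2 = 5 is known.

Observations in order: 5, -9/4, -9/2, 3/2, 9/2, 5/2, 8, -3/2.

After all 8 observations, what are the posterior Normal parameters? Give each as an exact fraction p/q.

mu_0=381/244, tau_0^2=35/61

obs 1: x=5 → posterior Normal(25/8, 35/12)
obs 2: x=-9/4 → posterior Normal(87/76, 35/19)
obs 3: x=-9/2 → posterior Normal(-3/8, 35/26)
obs 4: x=3/2 → posterior Normal(1/44, 35/33)
obs 5: x=9/2 → posterior Normal(129/160, 7/8)
obs 6: x=5/2 → posterior Normal(199/188, 35/47)
obs 7: x=8 → posterior Normal(47/24, 35/54)
obs 8: x=-3/2 → posterior Normal(381/244, 35/61)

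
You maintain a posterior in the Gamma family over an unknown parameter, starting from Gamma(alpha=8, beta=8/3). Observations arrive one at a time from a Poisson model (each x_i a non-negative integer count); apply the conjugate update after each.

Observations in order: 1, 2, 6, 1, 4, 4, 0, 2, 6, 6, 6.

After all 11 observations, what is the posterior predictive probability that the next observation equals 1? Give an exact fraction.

obs 1: x=1 → posterior Gamma(9, 11/3)
obs 2: x=2 → posterior Gamma(11, 14/3)
obs 3: x=6 → posterior Gamma(17, 17/3)
obs 4: x=1 → posterior Gamma(18, 20/3)
obs 5: x=4 → posterior Gamma(22, 23/3)
obs 6: x=4 → posterior Gamma(26, 26/3)
obs 7: x=0 → posterior Gamma(26, 29/3)
obs 8: x=2 → posterior Gamma(28, 32/3)
obs 9: x=6 → posterior Gamma(34, 35/3)
obs 10: x=6 → posterior Gamma(40, 38/3)
obs 11: x=6 → posterior Gamma(46, 41/3)

10639139413388119456365541345946484545160806670528488406236429905573466071029/87346558693093503404856597305869840103427371597085716654385103423937531871232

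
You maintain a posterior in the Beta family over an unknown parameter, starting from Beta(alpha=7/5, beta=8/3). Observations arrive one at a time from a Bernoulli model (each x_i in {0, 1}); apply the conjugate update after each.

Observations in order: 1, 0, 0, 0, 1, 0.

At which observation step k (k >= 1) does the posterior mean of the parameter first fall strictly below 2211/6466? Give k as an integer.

k = 3

obs 1: x=1 → posterior Beta(12/5, 8/3)
obs 2: x=0 → posterior Beta(12/5, 11/3)
obs 3: x=0 → posterior Beta(12/5, 14/3)
obs 4: x=0 → posterior Beta(12/5, 17/3)
obs 5: x=1 → posterior Beta(17/5, 17/3)
obs 6: x=0 → posterior Beta(17/5, 20/3)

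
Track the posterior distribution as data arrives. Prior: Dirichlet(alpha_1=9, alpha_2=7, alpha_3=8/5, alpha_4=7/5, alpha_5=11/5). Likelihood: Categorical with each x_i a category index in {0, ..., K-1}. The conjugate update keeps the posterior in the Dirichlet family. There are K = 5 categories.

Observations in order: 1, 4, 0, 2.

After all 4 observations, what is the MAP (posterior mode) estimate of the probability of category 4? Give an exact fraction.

11/101

obs 1: x=1 → posterior Dirichlet(9, 8, 8/5, 7/5, 11/5)
obs 2: x=4 → posterior Dirichlet(9, 8, 8/5, 7/5, 16/5)
obs 3: x=0 → posterior Dirichlet(10, 8, 8/5, 7/5, 16/5)
obs 4: x=2 → posterior Dirichlet(10, 8, 13/5, 7/5, 16/5)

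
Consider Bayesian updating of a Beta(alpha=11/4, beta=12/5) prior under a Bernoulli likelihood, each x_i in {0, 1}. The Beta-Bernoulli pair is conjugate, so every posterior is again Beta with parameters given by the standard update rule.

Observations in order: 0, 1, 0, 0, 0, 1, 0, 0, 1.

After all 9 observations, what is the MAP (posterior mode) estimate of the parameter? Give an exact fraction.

obs 1: x=0 → posterior Beta(11/4, 17/5)
obs 2: x=1 → posterior Beta(15/4, 17/5)
obs 3: x=0 → posterior Beta(15/4, 22/5)
obs 4: x=0 → posterior Beta(15/4, 27/5)
obs 5: x=0 → posterior Beta(15/4, 32/5)
obs 6: x=1 → posterior Beta(19/4, 32/5)
obs 7: x=0 → posterior Beta(19/4, 37/5)
obs 8: x=0 → posterior Beta(19/4, 42/5)
obs 9: x=1 → posterior Beta(23/4, 42/5)

95/243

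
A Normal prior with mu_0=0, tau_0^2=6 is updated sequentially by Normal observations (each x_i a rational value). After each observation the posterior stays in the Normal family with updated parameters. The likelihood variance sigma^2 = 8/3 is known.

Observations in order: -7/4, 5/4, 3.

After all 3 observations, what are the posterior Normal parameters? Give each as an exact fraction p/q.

mu_0=45/62, tau_0^2=24/31

obs 1: x=-7/4 → posterior Normal(-63/52, 24/13)
obs 2: x=5/4 → posterior Normal(-9/44, 12/11)
obs 3: x=3 → posterior Normal(45/62, 24/31)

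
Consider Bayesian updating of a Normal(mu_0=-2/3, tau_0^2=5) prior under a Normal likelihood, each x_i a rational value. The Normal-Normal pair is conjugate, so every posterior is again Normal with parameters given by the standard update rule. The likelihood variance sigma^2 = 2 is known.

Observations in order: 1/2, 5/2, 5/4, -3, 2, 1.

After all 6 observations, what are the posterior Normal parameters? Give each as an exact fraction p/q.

mu_0=239/384, tau_0^2=5/16

obs 1: x=1/2 → posterior Normal(1/6, 10/7)
obs 2: x=5/2 → posterior Normal(41/36, 5/6)
obs 3: x=5/4 → posterior Normal(239/204, 10/17)
obs 4: x=-3 → posterior Normal(59/264, 5/11)
obs 5: x=2 → posterior Normal(179/324, 10/27)
obs 6: x=1 → posterior Normal(239/384, 5/16)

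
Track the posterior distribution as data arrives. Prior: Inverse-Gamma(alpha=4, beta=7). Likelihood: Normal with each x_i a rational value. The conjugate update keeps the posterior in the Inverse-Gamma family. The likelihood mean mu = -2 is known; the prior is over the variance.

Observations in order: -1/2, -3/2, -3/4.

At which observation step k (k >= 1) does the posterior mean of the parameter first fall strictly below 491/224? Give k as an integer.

obs 1: x=-1/2 → posterior Inverse-Gamma(9/2, 65/8)
obs 2: x=-3/2 → posterior Inverse-Gamma(5, 33/4)
obs 3: x=-3/4 → posterior Inverse-Gamma(11/2, 289/32)

k = 2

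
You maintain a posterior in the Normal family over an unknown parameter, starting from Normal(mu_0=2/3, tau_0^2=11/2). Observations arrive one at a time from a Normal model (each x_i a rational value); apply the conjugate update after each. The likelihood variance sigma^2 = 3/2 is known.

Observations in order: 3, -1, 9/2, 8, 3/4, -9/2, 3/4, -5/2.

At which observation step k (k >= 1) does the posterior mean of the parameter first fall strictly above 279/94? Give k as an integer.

k = 4

obs 1: x=3 → posterior Normal(5/2, 33/28)
obs 2: x=-1 → posterior Normal(24/25, 33/50)
obs 3: x=9/2 → posterior Normal(49/24, 11/24)
obs 4: x=8 → posterior Normal(323/94, 33/94)
obs 5: x=3/4 → posterior Normal(679/232, 33/116)
obs 6: x=-9/2 → posterior Normal(481/276, 11/46)
obs 7: x=3/4 → posterior Normal(257/160, 33/160)
obs 8: x=-5/2 → posterior Normal(101/91, 33/182)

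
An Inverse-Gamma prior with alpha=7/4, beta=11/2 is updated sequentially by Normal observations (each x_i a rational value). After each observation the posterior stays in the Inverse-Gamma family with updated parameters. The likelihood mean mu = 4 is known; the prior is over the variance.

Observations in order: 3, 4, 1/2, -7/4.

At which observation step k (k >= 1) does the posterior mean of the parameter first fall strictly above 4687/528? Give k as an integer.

k = 4

obs 1: x=3 → posterior Inverse-Gamma(9/4, 6)
obs 2: x=4 → posterior Inverse-Gamma(11/4, 6)
obs 3: x=1/2 → posterior Inverse-Gamma(13/4, 97/8)
obs 4: x=-7/4 → posterior Inverse-Gamma(15/4, 917/32)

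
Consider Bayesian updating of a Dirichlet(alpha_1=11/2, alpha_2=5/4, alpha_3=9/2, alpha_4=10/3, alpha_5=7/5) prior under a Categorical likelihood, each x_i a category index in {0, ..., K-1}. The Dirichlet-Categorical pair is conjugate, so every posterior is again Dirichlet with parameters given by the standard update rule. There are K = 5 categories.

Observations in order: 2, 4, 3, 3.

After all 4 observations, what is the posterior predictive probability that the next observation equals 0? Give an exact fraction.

obs 1: x=2 → posterior Dirichlet(11/2, 5/4, 11/2, 10/3, 7/5)
obs 2: x=4 → posterior Dirichlet(11/2, 5/4, 11/2, 10/3, 12/5)
obs 3: x=3 → posterior Dirichlet(11/2, 5/4, 11/2, 13/3, 12/5)
obs 4: x=3 → posterior Dirichlet(11/2, 5/4, 11/2, 16/3, 12/5)

30/109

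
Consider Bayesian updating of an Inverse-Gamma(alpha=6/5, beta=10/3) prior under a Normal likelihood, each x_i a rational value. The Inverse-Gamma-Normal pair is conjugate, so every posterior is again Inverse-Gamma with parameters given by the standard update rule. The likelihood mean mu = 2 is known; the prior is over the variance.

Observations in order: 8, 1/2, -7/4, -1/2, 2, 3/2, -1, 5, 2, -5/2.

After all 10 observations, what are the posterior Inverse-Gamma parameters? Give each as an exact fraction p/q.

obs 1: x=8 → posterior Inverse-Gamma(17/10, 64/3)
obs 2: x=1/2 → posterior Inverse-Gamma(11/5, 539/24)
obs 3: x=-7/4 → posterior Inverse-Gamma(27/10, 2831/96)
obs 4: x=-1/2 → posterior Inverse-Gamma(16/5, 3131/96)
obs 5: x=2 → posterior Inverse-Gamma(37/10, 3131/96)
obs 6: x=3/2 → posterior Inverse-Gamma(21/5, 3143/96)
obs 7: x=-1 → posterior Inverse-Gamma(47/10, 3575/96)
obs 8: x=5 → posterior Inverse-Gamma(26/5, 4007/96)
obs 9: x=2 → posterior Inverse-Gamma(57/10, 4007/96)
obs 10: x=-5/2 → posterior Inverse-Gamma(31/5, 4979/96)

alpha=31/5, beta=4979/96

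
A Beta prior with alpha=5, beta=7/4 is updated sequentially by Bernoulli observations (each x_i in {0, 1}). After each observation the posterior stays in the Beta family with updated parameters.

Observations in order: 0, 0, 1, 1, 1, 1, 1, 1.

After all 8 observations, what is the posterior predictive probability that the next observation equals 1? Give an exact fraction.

44/59

obs 1: x=0 → posterior Beta(5, 11/4)
obs 2: x=0 → posterior Beta(5, 15/4)
obs 3: x=1 → posterior Beta(6, 15/4)
obs 4: x=1 → posterior Beta(7, 15/4)
obs 5: x=1 → posterior Beta(8, 15/4)
obs 6: x=1 → posterior Beta(9, 15/4)
obs 7: x=1 → posterior Beta(10, 15/4)
obs 8: x=1 → posterior Beta(11, 15/4)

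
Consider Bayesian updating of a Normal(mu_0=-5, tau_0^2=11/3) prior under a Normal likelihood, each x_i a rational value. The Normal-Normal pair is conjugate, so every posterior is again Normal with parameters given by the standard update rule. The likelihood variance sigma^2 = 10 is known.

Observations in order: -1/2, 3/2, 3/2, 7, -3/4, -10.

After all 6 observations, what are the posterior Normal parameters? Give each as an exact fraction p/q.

mu_0=-655/384, tau_0^2=55/48

obs 1: x=-1/2 → posterior Normal(-311/82, 110/41)
obs 2: x=3/2 → posterior Normal(-139/52, 55/26)
obs 3: x=3/2 → posterior Normal(-35/18, 110/63)
obs 4: x=7 → posterior Normal(-91/148, 55/37)
obs 5: x=-3/4 → posterior Normal(-43/68, 22/17)
obs 6: x=-10 → posterior Normal(-655/384, 55/48)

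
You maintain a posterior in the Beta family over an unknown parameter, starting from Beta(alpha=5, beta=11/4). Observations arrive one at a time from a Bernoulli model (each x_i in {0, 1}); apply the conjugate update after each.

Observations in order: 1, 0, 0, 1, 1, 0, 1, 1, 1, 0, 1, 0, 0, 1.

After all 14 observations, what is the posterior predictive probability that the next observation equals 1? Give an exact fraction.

obs 1: x=1 → posterior Beta(6, 11/4)
obs 2: x=0 → posterior Beta(6, 15/4)
obs 3: x=0 → posterior Beta(6, 19/4)
obs 4: x=1 → posterior Beta(7, 19/4)
obs 5: x=1 → posterior Beta(8, 19/4)
obs 6: x=0 → posterior Beta(8, 23/4)
obs 7: x=1 → posterior Beta(9, 23/4)
obs 8: x=1 → posterior Beta(10, 23/4)
obs 9: x=1 → posterior Beta(11, 23/4)
obs 10: x=0 → posterior Beta(11, 27/4)
obs 11: x=1 → posterior Beta(12, 27/4)
obs 12: x=0 → posterior Beta(12, 31/4)
obs 13: x=0 → posterior Beta(12, 35/4)
obs 14: x=1 → posterior Beta(13, 35/4)

52/87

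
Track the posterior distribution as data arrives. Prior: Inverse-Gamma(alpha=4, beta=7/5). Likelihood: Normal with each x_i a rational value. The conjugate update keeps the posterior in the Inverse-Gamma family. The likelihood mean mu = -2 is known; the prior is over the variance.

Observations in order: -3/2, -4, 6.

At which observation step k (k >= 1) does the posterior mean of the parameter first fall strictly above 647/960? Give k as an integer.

obs 1: x=-3/2 → posterior Inverse-Gamma(9/2, 61/40)
obs 2: x=-4 → posterior Inverse-Gamma(5, 141/40)
obs 3: x=6 → posterior Inverse-Gamma(11/2, 1421/40)

k = 2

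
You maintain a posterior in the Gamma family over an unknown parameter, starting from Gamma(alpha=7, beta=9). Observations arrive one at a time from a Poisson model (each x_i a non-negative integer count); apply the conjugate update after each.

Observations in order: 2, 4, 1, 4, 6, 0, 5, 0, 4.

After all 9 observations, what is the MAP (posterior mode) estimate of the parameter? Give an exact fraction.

obs 1: x=2 → posterior Gamma(9, 10)
obs 2: x=4 → posterior Gamma(13, 11)
obs 3: x=1 → posterior Gamma(14, 12)
obs 4: x=4 → posterior Gamma(18, 13)
obs 5: x=6 → posterior Gamma(24, 14)
obs 6: x=0 → posterior Gamma(24, 15)
obs 7: x=5 → posterior Gamma(29, 16)
obs 8: x=0 → posterior Gamma(29, 17)
obs 9: x=4 → posterior Gamma(33, 18)

16/9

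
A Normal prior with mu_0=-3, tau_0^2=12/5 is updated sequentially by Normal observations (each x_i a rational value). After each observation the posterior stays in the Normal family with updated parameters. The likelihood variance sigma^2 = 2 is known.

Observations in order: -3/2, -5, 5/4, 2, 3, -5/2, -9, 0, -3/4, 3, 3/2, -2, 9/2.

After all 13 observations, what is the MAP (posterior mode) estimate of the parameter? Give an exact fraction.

-48/83

obs 1: x=-3/2 → posterior Normal(-24/11, 12/11)
obs 2: x=-5 → posterior Normal(-54/17, 12/17)
obs 3: x=5/4 → posterior Normal(-93/46, 12/23)
obs 4: x=2 → posterior Normal(-69/58, 12/29)
obs 5: x=3 → posterior Normal(-33/70, 12/35)
obs 6: x=-5/2 → posterior Normal(-63/82, 12/41)
obs 7: x=-9 → posterior Normal(-171/94, 12/47)
obs 8: x=0 → posterior Normal(-171/106, 12/53)
obs 9: x=-3/4 → posterior Normal(-90/59, 12/59)
obs 10: x=3 → posterior Normal(-72/65, 12/65)
obs 11: x=3/2 → posterior Normal(-63/71, 12/71)
obs 12: x=-2 → posterior Normal(-75/77, 12/77)
obs 13: x=9/2 → posterior Normal(-48/83, 12/83)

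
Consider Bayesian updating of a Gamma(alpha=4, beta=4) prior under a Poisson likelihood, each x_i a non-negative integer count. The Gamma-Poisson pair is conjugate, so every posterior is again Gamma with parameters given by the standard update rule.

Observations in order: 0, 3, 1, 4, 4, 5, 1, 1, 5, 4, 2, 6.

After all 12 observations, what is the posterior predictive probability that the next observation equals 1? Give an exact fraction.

58460065493236116728147393308651320786237301719040/280805607755268602048174614102036928492604365174417

obs 1: x=0 → posterior Gamma(4, 5)
obs 2: x=3 → posterior Gamma(7, 6)
obs 3: x=1 → posterior Gamma(8, 7)
obs 4: x=4 → posterior Gamma(12, 8)
obs 5: x=4 → posterior Gamma(16, 9)
obs 6: x=5 → posterior Gamma(21, 10)
obs 7: x=1 → posterior Gamma(22, 11)
obs 8: x=1 → posterior Gamma(23, 12)
obs 9: x=5 → posterior Gamma(28, 13)
obs 10: x=4 → posterior Gamma(32, 14)
obs 11: x=2 → posterior Gamma(34, 15)
obs 12: x=6 → posterior Gamma(40, 16)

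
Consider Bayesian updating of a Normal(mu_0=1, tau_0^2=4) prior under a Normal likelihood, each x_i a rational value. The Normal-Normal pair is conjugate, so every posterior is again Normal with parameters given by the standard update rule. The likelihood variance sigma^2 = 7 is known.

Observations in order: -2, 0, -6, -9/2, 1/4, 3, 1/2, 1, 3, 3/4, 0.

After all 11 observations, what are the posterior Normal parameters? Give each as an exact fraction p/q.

obs 1: x=-2 → posterior Normal(-1/11, 28/11)
obs 2: x=0 → posterior Normal(-1/15, 28/15)
obs 3: x=-6 → posterior Normal(-25/19, 28/19)
obs 4: x=-9/2 → posterior Normal(-43/23, 28/23)
obs 5: x=1/4 → posterior Normal(-14/9, 28/27)
obs 6: x=3 → posterior Normal(-30/31, 28/31)
obs 7: x=1/2 → posterior Normal(-4/5, 4/5)
obs 8: x=1 → posterior Normal(-8/13, 28/39)
obs 9: x=3 → posterior Normal(-12/43, 28/43)
obs 10: x=3/4 → posterior Normal(-9/47, 28/47)
obs 11: x=0 → posterior Normal(-3/17, 28/51)

mu_0=-3/17, tau_0^2=28/51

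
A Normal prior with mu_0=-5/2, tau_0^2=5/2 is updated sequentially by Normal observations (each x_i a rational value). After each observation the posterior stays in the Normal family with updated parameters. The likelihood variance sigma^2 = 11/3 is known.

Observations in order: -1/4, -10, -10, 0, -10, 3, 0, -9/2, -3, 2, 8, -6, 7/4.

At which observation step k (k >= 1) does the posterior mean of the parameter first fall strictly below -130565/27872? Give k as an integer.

obs 1: x=-1/4 → posterior Normal(-235/148, 55/37)
obs 2: x=-10 → posterior Normal(-835/208, 55/52)
obs 3: x=-10 → posterior Normal(-1435/268, 55/67)
obs 4: x=0 → posterior Normal(-35/8, 55/82)
obs 5: x=-10 → posterior Normal(-2035/388, 55/97)
obs 6: x=3 → posterior Normal(-265/64, 55/112)
obs 7: x=0 → posterior Normal(-1855/508, 55/127)
obs 8: x=-9/2 → posterior Normal(-2125/568, 55/142)
obs 9: x=-3 → posterior Normal(-2305/628, 55/157)
obs 10: x=2 → posterior Normal(-2185/688, 55/172)
obs 11: x=8 → posterior Normal(-155/68, 5/17)
obs 12: x=-6 → posterior Normal(-2065/808, 55/202)
obs 13: x=7/4 → posterior Normal(-70/31, 55/217)

k = 3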